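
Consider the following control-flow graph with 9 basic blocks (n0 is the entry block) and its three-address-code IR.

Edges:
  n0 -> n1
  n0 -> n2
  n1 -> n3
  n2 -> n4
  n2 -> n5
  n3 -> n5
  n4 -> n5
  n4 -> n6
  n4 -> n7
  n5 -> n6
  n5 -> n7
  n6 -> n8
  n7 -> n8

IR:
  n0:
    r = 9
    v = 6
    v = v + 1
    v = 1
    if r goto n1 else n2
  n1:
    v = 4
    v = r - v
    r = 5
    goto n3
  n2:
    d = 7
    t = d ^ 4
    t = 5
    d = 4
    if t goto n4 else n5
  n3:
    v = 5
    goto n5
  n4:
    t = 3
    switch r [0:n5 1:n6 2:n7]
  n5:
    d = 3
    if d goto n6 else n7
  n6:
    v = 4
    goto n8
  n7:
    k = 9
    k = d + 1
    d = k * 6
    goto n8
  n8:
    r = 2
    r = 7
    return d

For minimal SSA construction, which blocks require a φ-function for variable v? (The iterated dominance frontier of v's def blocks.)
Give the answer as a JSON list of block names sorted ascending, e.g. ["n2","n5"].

idom tree: n1←n0 n2←n0 n3←n1 n4←n2 n5←n0 n6←n0 n7←n0 n8←n0
Dom∩ at merges:
  n5: preds {n2,n3,n4}: {n0,n2} ∩ {n0,n1,n3} ∩ {n0,n2,n4} = {n0}; idom=n0
  n6: preds {n4,n5}: {n0,n2,n4} ∩ {n0,n5} = {n0}; idom=n0
  n7: preds {n4,n5}: {n0,n2,n4} ∩ {n0,n5} = {n0}; idom=n0
  n8: preds {n6,n7}: {n0,n6} ∩ {n0,n7} = {n0}; idom=n0

Frontier:
  n5←n2: walk n2 to n0
  n5←n3: walk n3→n1 to n0
  n5←n4: walk n4→n2 to n0
  n6←n4: walk n4→n2 to n0
  n6←n5: walk n5 to n0
  n7←n4: walk n4→n2 to n0
  n7←n5: walk n5 to n0
  n8←n6: walk n6 to n0
  n8←n7: walk n7 to n0
  DF(n0)=∅
  DF(n1)={n5}
  DF(n2)={n5,n6,n7}
  DF(n3)={n5}
  DF(n4)={n5,n6,n7}
  DF(n5)={n6,n7}
  DF(n6)={n8}
  DF(n7)={n8}
  DF(n8)=∅

φ for v: defs {n0,n1,n3,n6}
  DF⁺ = {n5,n6,n7,n8}

Answer: ["n5", "n6", "n7", "n8"]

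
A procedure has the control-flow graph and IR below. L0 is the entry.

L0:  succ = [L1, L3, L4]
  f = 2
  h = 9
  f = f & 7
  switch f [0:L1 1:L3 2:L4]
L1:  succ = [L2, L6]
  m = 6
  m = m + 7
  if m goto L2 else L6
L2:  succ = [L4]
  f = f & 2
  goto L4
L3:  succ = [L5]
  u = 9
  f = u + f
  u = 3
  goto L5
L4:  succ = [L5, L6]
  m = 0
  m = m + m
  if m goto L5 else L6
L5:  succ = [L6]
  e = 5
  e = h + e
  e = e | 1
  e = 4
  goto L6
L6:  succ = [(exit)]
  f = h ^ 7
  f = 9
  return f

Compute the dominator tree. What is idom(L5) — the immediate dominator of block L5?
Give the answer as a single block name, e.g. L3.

idom tree: L1←L0 L2←L1 L3←L0 L4←L0 L5←L0 L6←L0
Dom∩ at merges:
  L4: preds {L0,L2}: {L0} ∩ {L0,L1,L2} = {L0}; idom=L0
  L5: preds {L3,L4}: {L0,L3} ∩ {L0,L4} = {L0}; idom=L0
  L6: preds {L1,L4,L5}: {L0,L1} ∩ {L0,L4} ∩ {L0,L5} = {L0}; idom=L0

idom(L5) = L0

Answer: L0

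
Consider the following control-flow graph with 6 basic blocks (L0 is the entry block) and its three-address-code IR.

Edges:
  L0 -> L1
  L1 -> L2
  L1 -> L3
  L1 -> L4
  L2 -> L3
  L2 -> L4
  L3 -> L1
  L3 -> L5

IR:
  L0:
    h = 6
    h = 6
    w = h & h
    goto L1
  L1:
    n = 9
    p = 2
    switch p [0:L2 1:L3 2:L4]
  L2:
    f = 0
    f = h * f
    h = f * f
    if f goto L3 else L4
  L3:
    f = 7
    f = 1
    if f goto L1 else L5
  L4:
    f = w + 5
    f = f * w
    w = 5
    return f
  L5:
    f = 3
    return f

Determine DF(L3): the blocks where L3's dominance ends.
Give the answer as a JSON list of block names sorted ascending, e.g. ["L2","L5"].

idom tree: L1←L0 L2←L1 L3←L1 L4←L1 L5←L3
Dom∩ at merges:
  L1: preds {L0,L3}: {L0} ∩ {L0,L1,L3} = {L0}; idom=L0
  L3: preds {L1,L2}: {L0,L1} ∩ {L0,L1,L2} = {L0,L1}; idom=L1
  L4: preds {L1,L2}: {L0,L1} ∩ {L0,L1,L2} = {L0,L1}; idom=L1

DF walk-up:
  L1←L0: walk · to L0
  L1←L3: walk L3→L1 to L0
  L3←L1: walk · to L1
  L3←L2: walk L2 to L1
  L4←L1: walk · to L1
  L4←L2: walk L2 to L1
  DF(L0)=∅
  DF(L1)={L1}
  DF(L2)={L3,L4}
  DF(L3)={L1}
  DF(L4)=∅
  DF(L5)=∅

DF(L3) = ["L1"]

Answer: ["L1"]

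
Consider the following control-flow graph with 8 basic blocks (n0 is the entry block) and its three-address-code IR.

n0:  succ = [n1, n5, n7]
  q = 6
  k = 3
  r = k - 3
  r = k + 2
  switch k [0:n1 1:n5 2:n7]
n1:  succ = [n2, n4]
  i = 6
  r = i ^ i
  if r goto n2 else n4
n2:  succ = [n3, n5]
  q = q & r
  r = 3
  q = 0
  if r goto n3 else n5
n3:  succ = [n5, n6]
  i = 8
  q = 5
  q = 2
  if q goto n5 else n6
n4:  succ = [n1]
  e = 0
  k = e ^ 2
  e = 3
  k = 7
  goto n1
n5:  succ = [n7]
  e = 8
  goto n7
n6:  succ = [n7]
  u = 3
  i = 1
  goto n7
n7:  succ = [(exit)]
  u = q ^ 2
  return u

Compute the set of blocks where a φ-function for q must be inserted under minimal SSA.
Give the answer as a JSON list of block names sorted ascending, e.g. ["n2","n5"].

idom tree: n1←n0 n2←n1 n3←n2 n4←n1 n5←n0 n6←n3 n7←n0
Dom∩ at merges:
  n1: preds {n0,n4}: {n0} ∩ {n0,n1,n4} = {n0}; idom=n0
  n5: preds {n0,n2,n3}: {n0} ∩ {n0,n1,n2} ∩ {n0,n1,n2,n3} = {n0}; idom=n0
  n7: preds {n0,n5,n6}: {n0} ∩ {n0,n5} ∩ {n0,n1,n2,n3,n6} = {n0}; idom=n0

DF walk-up:
  n1←n0: walk · to n0
  n1←n4: walk n4→n1 to n0
  n5←n0: walk · to n0
  n5←n2: walk n2→n1 to n0
  n5←n3: walk n3→n2→n1 to n0
  n7←n0: walk · to n0
  n7←n5: walk n5 to n0
  n7←n6: walk n6→n3→n2→n1 to n0
  DF(n0)=∅
  DF(n1)={n1,n5,n7}
  DF(n2)={n5,n7}
  DF(n3)={n5,n7}
  DF(n4)={n1}
  DF(n5)={n7}
  DF(n6)={n7}
  DF(n7)=∅

φ for q: defs {n0,n2,n3}
  DF⁺ = {n5,n7}

Answer: ["n5", "n7"]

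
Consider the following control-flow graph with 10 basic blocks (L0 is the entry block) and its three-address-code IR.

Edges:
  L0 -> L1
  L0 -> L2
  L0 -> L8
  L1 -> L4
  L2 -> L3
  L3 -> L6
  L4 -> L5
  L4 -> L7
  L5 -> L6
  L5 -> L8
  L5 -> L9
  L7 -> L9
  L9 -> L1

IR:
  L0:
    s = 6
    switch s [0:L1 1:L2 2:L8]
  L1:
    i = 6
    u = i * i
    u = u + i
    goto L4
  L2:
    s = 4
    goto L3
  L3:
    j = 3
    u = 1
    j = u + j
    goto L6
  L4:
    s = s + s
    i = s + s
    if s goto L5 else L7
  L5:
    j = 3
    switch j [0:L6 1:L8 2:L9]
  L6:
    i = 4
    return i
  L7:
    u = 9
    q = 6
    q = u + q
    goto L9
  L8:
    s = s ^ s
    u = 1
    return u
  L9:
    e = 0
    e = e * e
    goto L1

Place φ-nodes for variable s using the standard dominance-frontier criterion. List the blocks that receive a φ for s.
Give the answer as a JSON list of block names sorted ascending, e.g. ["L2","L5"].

idom tree: L1←L0 L2←L0 L3←L2 L4←L1 L5←L4 L6←L0 L7←L4 L8←L0 L9←L4
Join-block Dom:
  L1: preds {L0,L9}: {L0} ∩ {L0,L1,L4,L9} = {L0}; idom=L0
  L6: preds {L3,L5}: {L0,L2,L3} ∩ {L0,L1,L4,L5} = {L0}; idom=L0
  L8: preds {L0,L5}: {L0} ∩ {L0,L1,L4,L5} = {L0}; idom=L0
  L9: preds {L5,L7}: {L0,L1,L4,L5} ∩ {L0,L1,L4,L7} = {L0,L1,L4}; idom=L4

DF walk-up:
  join L1 pred L0: · stop@L0
  join L1 pred L9: L9→L4→L1 stop@L0
  join L6 pred L3: L3→L2 stop@L0
  join L6 pred L5: L5→L4→L1 stop@L0
  join L8 pred L0: · stop@L0
  join L8 pred L5: L5→L4→L1 stop@L0
  join L9 pred L5: L5 stop@L4
  join L9 pred L7: L7 stop@L4
  DF(L0)=∅
  DF(L1)={L1,L6,L8}
  DF(L2)={L6}
  DF(L3)={L6}
  DF(L4)={L1,L6,L8}
  DF(L5)={L6,L8,L9}
  DF(L6)=∅
  DF(L7)={L9}
  DF(L8)=∅
  DF(L9)={L1}

φ for s: defs {L0,L2,L4,L8}
  DF⁺ = {L1,L6,L8}

Answer: ["L1", "L6", "L8"]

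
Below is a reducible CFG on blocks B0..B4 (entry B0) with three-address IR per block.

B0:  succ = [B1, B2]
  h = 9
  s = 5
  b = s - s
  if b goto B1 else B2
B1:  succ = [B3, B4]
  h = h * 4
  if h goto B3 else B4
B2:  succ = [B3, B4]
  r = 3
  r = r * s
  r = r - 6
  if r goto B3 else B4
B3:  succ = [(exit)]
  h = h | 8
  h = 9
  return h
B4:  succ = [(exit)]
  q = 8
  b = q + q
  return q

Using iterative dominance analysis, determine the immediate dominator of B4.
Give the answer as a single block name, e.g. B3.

idom tree: B1←B0 B2←B0 B3←B0 B4←B0
Join-block Dom:
  B3: preds {B1,B2}: {B0,B1} ∩ {B0,B2} = {B0}; idom=B0
  B4: preds {B1,B2}: {B0,B1} ∩ {B0,B2} = {B0}; idom=B0

idom(B4) = B0

Answer: B0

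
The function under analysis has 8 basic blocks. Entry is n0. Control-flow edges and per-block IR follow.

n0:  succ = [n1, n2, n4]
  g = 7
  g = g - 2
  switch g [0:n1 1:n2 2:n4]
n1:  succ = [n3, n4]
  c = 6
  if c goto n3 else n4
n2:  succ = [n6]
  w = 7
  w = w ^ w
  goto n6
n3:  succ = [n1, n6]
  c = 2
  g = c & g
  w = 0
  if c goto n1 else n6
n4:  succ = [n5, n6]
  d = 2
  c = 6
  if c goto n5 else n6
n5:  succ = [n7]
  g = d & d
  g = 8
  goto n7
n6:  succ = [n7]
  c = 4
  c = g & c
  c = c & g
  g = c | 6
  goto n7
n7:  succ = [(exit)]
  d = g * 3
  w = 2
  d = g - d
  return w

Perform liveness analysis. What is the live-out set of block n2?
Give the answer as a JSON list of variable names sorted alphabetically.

Per-block:
  n0 def {g} use ∅
  n1 def {c} use ∅
  n2 def {w} use ∅
  n3 def {c,g,w} use {g}
  n4 def {c,d} use ∅
  n5 def {g} use {d}
  n6 def {c,g} use {g}
  n7 def {d,w} use {g}

Liveness:
  n0 li=∅ lo={g}
  n1 li={g} lo={g}
  n2 li={g} lo={g}
  n3 li={g} lo={g}
  n4 li={g} lo={d,g}
  n5 li={d} lo={g}
  n6 li={g} lo={g}
  n7 li={g} lo=∅

live-out(n2) = ["g"]

Answer: ["g"]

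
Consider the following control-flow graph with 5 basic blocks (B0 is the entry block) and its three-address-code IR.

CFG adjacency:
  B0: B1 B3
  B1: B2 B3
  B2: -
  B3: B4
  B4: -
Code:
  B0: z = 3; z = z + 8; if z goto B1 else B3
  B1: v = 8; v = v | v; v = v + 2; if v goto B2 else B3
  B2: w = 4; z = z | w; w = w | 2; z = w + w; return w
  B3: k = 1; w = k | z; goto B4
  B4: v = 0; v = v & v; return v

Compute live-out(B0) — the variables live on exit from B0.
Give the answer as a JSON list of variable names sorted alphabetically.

def/use:
  B0 def {z} use ∅
  B1 def {v} use ∅
  B2 def {w,z} use {z}
  B3 def {k,w} use {z}
  B4 def {v} use ∅

Live sets:
  B0 li=∅ lo={z}
  B1 li={z} lo={z}
  B2 li={z} lo=∅
  B3 li={z} lo=∅
  B4 li=∅ lo=∅

live-out(B0) = ["z"]

Answer: ["z"]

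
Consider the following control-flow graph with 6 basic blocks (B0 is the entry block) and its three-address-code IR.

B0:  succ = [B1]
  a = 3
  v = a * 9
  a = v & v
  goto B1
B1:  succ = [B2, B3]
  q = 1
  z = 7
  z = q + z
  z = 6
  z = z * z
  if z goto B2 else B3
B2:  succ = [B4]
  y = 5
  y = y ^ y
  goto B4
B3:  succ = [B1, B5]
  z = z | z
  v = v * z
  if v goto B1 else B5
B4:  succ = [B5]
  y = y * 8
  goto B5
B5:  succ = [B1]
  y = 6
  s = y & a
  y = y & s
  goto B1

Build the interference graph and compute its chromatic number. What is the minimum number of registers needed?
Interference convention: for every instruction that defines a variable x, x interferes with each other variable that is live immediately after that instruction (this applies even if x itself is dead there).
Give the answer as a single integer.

Answer: 4

Analysis:
Per-block:
  B0 def {a,v} use ∅
  B1 def {q,z} use ∅
  B2 def {y} use ∅
  B3 def {v,z} use {v,z}
  B4 def {y} use {y}
  B5 def {s,y} use {a}

Backward fixpoint:
  B0: in=∅ out={a,v}
  B1: in={a,v} out={a,v,z}
  B2: in={a,v} out={a,v,y}
  B3: in={a,v,z} out={a,v}
  B4: in={a,v,y} out={a,v}
  B5: in={a,v} out={a,v}

Conflict graph:
  a: {q,s,v,y,z}
  q: {a,v,z}
  s: {a,v,y}
  v: {a,q,s,y,z}
  y: {a,s,v}
  z: {a,q,v}

Colouring:
  lower bound: {a,q,v,z} mutually conflict ⇒ χ ≥ 4
  assign a→r0 q→r2 s→r2 v→r1 y→r3 z→r3 — no edge inside a register ⇒ χ ≤ 4
  χ = 4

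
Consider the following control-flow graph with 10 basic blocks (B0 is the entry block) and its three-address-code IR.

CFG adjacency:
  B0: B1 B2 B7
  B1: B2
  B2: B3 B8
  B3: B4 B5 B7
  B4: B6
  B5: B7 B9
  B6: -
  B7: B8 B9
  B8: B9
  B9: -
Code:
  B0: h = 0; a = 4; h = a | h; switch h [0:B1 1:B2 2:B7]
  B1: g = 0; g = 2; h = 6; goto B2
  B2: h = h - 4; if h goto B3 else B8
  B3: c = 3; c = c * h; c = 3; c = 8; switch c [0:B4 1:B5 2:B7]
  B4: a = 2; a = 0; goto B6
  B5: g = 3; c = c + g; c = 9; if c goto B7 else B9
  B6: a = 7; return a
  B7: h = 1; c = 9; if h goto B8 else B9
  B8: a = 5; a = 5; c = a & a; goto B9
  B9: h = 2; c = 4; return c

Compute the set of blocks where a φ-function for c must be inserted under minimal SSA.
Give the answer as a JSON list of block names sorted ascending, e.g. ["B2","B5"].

Answer: ["B7", "B8", "B9"]

Derivation:
idom tree: B1←B0 B2←B0 B3←B2 B4←B3 B5←B3 B6←B4 B7←B0 B8←B0 B9←B0
Dom at joins:
  B2: preds {B0,B1}: {B0} ∩ {B0,B1} = {B0}; idom=B0
  B7: preds {B0,B3,B5}: {B0} ∩ {B0,B2,B3} ∩ {B0,B2,B3,B5} = {B0}; idom=B0
  B8: preds {B2,B7}: {B0,B2} ∩ {B0,B7} = {B0}; idom=B0
  B9: preds {B5,B7,B8}: {B0,B2,B3,B5} ∩ {B0,B7} ∩ {B0,B8} = {B0}; idom=B0

DF walk-up:
  join B2 pred B0: · stop@B0
  join B2 pred B1: B1 stop@B0
  join B7 pred B0: · stop@B0
  join B7 pred B3: B3→B2 stop@B0
  join B7 pred B5: B5→B3→B2 stop@B0
  join B8 pred B2: B2 stop@B0
  join B8 pred B7: B7 stop@B0
  join B9 pred B5: B5→B3→B2 stop@B0
  join B9 pred B7: B7 stop@B0
  join B9 pred B8: B8 stop@B0
  B0 → ∅
  B1 → {B2}
  B2 → {B7,B8,B9}
  B3 → {B7,B9}
  B4 → ∅
  B5 → {B7,B9}
  B6 → ∅
  B7 → {B8,B9}
  B8 → {B9}
  B9 → ∅

φ for c: defs {B3,B5,B7,B8,B9}
  DF⁺ = {B7,B8,B9}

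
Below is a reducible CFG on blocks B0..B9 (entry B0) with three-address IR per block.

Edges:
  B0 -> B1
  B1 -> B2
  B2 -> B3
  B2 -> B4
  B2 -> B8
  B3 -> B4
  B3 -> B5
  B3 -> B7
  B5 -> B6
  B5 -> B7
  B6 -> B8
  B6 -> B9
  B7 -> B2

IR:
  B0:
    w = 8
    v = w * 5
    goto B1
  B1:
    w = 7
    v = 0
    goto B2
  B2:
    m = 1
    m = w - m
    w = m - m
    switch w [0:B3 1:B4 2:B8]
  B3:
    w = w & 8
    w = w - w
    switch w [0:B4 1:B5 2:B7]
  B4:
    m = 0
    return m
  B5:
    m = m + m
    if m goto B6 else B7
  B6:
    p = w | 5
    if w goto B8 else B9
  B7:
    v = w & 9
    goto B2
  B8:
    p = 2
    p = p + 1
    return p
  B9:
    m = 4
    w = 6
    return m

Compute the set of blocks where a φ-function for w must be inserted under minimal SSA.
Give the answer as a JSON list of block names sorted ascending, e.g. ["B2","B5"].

Answer: ["B2", "B4", "B8"]

Working:
idom tree: B1←B0 B2←B1 B3←B2 B4←B2 B5←B3 B6←B5 B7←B3 B8←B2 B9←B6
Dom at joins:
  B2: preds {B1,B7}: {B0,B1} ∩ {B0,B1,B2,B3,B7} = {B0,B1}; idom=B1
  B4: preds {B2,B3}: {B0,B1,B2} ∩ {B0,B1,B2,B3} = {B0,B1,B2}; idom=B2
  B7: preds {B3,B5}: {B0,B1,B2,B3} ∩ {B0,B1,B2,B3,B5} = {B0,B1,B2,B3}; idom=B3
  B8: preds {B2,B6}: {B0,B1,B2} ∩ {B0,B1,B2,B3,B5,B6} = {B0,B1,B2}; idom=B2

DF derivation:
  join B2 pred B1: · stop@B1
  join B2 pred B7: B7→B3→B2 stop@B1
  join B4 pred B2: · stop@B2
  join B4 pred B3: B3 stop@B2
  join B7 pred B3: · stop@B3
  join B7 pred B5: B5 stop@B3
  join B8 pred B2: · stop@B2
  join B8 pred B6: B6→B5→B3 stop@B2
  DF(B0)=∅
  DF(B1)=∅
  DF(B2)={B2}
  DF(B3)={B2,B4,B8}
  DF(B4)=∅
  DF(B5)={B7,B8}
  DF(B6)={B8}
  DF(B7)={B2}
  DF(B8)=∅
  DF(B9)=∅

φ for w: defs {B0,B1,B2,B3,B9}
  DF⁺ = {B2,B4,B8}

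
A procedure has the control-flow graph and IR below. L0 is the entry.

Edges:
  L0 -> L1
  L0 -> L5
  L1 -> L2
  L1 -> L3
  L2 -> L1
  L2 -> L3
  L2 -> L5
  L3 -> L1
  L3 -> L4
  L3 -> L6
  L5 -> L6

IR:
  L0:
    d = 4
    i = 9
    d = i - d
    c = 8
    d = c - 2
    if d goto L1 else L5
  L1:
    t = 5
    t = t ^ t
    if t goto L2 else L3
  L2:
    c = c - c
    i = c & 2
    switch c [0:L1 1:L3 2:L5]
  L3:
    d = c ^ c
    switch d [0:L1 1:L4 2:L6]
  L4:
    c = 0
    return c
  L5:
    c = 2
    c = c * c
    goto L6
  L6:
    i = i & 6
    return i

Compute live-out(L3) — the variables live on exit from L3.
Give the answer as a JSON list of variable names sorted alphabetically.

Answer: ["c", "i"]

Working:
Per-block:
  L0 def {c,d,i} use ∅
  L1 def {t} use ∅
  L2 def {c,i} use {c}
  L3 def {d} use {c}
  L4 def {c} use ∅
  L5 def {c} use ∅
  L6 def {i} use {i}

Backward fixpoint:
  live L0: ∅→{c,i}
  live L1: {c,i}→{c,i}
  live L2: {c}→{c,i}
  live L3: {c,i}→{c,i}
  live L4: ∅→∅
  live L5: {i}→{i}
  live L6: {i}→∅

live-out(L3) = ["c", "i"]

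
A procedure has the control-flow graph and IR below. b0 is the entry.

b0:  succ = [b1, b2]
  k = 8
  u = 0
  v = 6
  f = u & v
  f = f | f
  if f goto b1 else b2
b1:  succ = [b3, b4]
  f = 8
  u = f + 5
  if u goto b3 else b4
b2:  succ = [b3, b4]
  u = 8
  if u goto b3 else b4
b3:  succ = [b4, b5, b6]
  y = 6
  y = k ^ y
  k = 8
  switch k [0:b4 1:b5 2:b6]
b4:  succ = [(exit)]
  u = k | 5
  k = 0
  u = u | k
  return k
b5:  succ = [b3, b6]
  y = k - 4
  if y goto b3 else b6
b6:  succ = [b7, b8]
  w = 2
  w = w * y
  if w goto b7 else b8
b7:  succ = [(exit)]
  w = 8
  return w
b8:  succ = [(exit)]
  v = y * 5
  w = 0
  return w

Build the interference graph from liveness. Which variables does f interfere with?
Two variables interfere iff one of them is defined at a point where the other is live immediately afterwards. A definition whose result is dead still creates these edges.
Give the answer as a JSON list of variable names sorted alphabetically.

Block summaries:
  b0 def {f,k,u,v} use ∅
  b1 def {f,u} use ∅
  b2 def {u} use ∅
  b3 def {k,y} use {k}
  b4 def {k,u} use {k}
  b5 def {y} use {k}
  b6 def {w} use {y}
  b7 def {w} use ∅
  b8 def {v,w} use {y}

Live sets:
  b0: in=∅ out={k}
  b1: in={k} out={k}
  b2: in={k} out={k}
  b3: in={k} out={k,y}
  b4: in={k} out=∅
  b5: in={k} out={k,y}
  b6: in={y} out={y}
  b7: in=∅ out=∅
  b8: in={y} out=∅

Conflict graph:
  f↔{k}
  k↔{f,u,v,y}
  u↔{k,v}
  v↔{k,u}
  w↔{y}
  y↔{k,w}

N(f) = ["k"]

Answer: ["k"]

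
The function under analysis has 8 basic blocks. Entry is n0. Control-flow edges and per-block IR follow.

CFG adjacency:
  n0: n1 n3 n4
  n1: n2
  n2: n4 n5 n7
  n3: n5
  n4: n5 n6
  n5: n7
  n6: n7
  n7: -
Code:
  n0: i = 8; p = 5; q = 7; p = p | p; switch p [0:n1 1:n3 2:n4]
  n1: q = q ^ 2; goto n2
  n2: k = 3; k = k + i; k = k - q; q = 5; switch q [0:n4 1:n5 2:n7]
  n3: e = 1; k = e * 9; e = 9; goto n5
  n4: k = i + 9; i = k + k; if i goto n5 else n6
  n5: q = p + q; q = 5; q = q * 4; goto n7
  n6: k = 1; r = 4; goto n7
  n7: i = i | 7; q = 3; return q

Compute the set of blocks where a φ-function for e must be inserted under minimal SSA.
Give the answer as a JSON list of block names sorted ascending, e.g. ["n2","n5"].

idom tree: n1←n0 n2←n1 n3←n0 n4←n0 n5←n0 n6←n4 n7←n0
Dom at joins:
  n4: preds {n0,n2}: {n0} ∩ {n0,n1,n2} = {n0}; idom=n0
  n5: preds {n2,n3,n4}: {n0,n1,n2} ∩ {n0,n3} ∩ {n0,n4} = {n0}; idom=n0
  n7: preds {n2,n5,n6}: {n0,n1,n2} ∩ {n0,n5} ∩ {n0,n4,n6} = {n0}; idom=n0

DF derivation:
  n4←n0: walk · to n0
  n4←n2: walk n2→n1 to n0
  n5←n2: walk n2→n1 to n0
  n5←n3: walk n3 to n0
  n5←n4: walk n4 to n0
  n7←n2: walk n2→n1 to n0
  n7←n5: walk n5 to n0
  n7←n6: walk n6→n4 to n0
  n0 → ∅
  n1 → {n4,n5,n7}
  n2 → {n4,n5,n7}
  n3 → {n5}
  n4 → {n5,n7}
  n5 → {n7}
  n6 → {n7}
  n7 → ∅

φ for e: defs {n3}
  DF⁺ = {n5,n7}

Answer: ["n5", "n7"]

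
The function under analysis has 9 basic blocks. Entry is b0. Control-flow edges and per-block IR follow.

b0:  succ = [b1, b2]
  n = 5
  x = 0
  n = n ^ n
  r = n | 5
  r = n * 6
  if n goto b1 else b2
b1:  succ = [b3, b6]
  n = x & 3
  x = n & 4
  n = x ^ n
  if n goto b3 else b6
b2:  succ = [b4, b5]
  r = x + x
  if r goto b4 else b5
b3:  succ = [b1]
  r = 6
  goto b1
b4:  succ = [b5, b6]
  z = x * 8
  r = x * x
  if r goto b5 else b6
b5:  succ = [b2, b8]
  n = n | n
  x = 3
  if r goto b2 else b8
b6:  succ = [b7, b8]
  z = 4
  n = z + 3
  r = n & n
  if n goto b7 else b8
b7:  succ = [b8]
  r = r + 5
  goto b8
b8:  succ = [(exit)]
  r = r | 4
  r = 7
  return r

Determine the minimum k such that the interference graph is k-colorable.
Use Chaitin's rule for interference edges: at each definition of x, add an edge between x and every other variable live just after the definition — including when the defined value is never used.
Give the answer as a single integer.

Per-block:
  b0: {n,r,x} / ∅
  b1: {n,x} / {x}
  b2: {r} / {x}
  b3: {r} / ∅
  b4: {r,z} / {x}
  b5: {n,x} / {n,r}
  b6: {n,r,z} / ∅
  b7: {r} / {r}
  b8: {r} / {r}

Liveness:
  b0 li=∅ lo={n,x}
  b1 li={x} lo={x}
  b2 li={n,x} lo={n,r,x}
  b3 li={x} lo={x}
  b4 li={n,x} lo={n,r}
  b5 li={n,r} lo={n,r,x}
  b6 li=∅ lo={r}
  b7 li={r} lo={r}
  b8 li={r} lo=∅

Interfere edges:
  n↔{r,x,z}
  r↔{n,x}
  x↔{n,r,z}
  z↔{n,x}

Registers:
  lower bound: {n,r,x} mutually conflict ⇒ χ ≥ 3
  3-colouring: c0={n}  c1={x}  c2={r,z}
  χ = 3

Answer: 3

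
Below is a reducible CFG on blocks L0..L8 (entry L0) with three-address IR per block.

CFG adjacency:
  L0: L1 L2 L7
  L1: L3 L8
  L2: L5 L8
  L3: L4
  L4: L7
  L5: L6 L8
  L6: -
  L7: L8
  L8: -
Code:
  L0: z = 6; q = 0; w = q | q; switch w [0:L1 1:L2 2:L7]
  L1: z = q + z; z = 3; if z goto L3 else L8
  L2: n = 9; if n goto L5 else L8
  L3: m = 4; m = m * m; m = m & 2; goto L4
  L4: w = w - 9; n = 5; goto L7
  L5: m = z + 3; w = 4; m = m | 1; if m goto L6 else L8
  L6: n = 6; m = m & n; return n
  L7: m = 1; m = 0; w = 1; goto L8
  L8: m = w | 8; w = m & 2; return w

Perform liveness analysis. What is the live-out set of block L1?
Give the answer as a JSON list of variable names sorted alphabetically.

Block summaries:
  L0: def={q,w,z} ue=∅
  L1: def={z} ue={q,z}
  L2: def={n} ue=∅
  L3: def={m} ue=∅
  L4: def={n,w} ue={w}
  L5: def={m,w} ue={z}
  L6: def={m,n} ue={m}
  L7: def={m,w} ue=∅
  L8: def={m,w} ue={w}

Backward fixpoint:
  L0: in=∅ out={q,w,z}
  L1: in={q,w,z} out={w}
  L2: in={w,z} out={w,z}
  L3: in={w} out={w}
  L4: in={w} out=∅
  L5: in={z} out={m,w}
  L6: in={m} out=∅
  L7: in=∅ out={w}
  L8: in={w} out=∅

live-out(L1) = ["w"]

Answer: ["w"]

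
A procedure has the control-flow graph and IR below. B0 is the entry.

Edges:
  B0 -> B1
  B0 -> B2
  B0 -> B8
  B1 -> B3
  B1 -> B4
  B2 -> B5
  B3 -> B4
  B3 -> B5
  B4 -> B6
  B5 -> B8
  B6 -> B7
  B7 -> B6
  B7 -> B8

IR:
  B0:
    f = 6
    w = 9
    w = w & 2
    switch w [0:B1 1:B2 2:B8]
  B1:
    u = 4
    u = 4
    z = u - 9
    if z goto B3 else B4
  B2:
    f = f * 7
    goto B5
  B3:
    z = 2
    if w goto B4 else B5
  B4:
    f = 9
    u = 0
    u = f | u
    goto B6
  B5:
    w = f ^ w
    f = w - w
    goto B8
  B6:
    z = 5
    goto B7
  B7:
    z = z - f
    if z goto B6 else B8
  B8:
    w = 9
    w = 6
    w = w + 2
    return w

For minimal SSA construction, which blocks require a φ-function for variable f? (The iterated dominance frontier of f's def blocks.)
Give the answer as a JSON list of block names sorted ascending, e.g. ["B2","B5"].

Answer: ["B5", "B8"]

Working:
idom tree: B1←B0 B2←B0 B3←B1 B4←B1 B5←B0 B6←B4 B7←B6 B8←B0
Dom at joins:
  B4: preds {B1,B3}: {B0,B1} ∩ {B0,B1,B3} = {B0,B1}; idom=B1
  B5: preds {B2,B3}: {B0,B2} ∩ {B0,B1,B3} = {B0}; idom=B0
  B6: preds {B4,B7}: {B0,B1,B4} ∩ {B0,B1,B4,B6,B7} = {B0,B1,B4}; idom=B4
  B8: preds {B0,B5,B7}: {B0} ∩ {B0,B5} ∩ {B0,B1,B4,B6,B7} = {B0}; idom=B0

Frontier:
  B4←B1: walk · to B1
  B4←B3: walk B3 to B1
  B5←B2: walk B2 to B0
  B5←B3: walk B3→B1 to B0
  B6←B4: walk · to B4
  B6←B7: walk B7→B6 to B4
  B8←B0: walk · to B0
  B8←B5: walk B5 to B0
  B8←B7: walk B7→B6→B4→B1 to B0
  DF(B0)=∅
  DF(B1)={B5,B8}
  DF(B2)={B5}
  DF(B3)={B4,B5}
  DF(B4)={B8}
  DF(B5)={B8}
  DF(B6)={B6,B8}
  DF(B7)={B6,B8}
  DF(B8)=∅

φ for f: defs {B0,B2,B4,B5}
  DF⁺ = {B5,B8}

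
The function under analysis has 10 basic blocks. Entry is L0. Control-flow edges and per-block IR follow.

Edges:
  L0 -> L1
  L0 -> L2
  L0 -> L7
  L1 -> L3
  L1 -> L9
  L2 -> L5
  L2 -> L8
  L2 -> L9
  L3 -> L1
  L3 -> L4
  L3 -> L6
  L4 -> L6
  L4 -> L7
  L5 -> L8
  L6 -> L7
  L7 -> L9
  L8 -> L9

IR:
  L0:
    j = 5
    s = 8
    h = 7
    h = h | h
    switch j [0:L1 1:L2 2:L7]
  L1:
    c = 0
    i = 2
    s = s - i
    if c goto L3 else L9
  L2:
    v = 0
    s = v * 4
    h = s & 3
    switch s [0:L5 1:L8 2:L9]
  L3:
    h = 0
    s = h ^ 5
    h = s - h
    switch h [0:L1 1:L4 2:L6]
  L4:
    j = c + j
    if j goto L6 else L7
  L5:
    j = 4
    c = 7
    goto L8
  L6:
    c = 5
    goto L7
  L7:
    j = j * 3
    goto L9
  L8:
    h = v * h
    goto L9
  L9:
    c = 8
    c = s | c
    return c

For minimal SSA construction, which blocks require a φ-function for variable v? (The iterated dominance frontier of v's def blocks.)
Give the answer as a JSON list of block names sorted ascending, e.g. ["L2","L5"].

Answer: ["L9"]

Working:
idom tree: L1←L0 L2←L0 L3←L1 L4←L3 L5←L2 L6←L3 L7←L0 L8←L2 L9←L0
Dom at joins:
  L1: preds {L0,L3}: {L0} ∩ {L0,L1,L3} = {L0}; idom=L0
  L6: preds {L3,L4}: {L0,L1,L3} ∩ {L0,L1,L3,L4} = {L0,L1,L3}; idom=L3
  L7: preds {L0,L4,L6}: {L0} ∩ {L0,L1,L3,L4} ∩ {L0,L1,L3,L6} = {L0}; idom=L0
  L8: preds {L2,L5}: {L0,L2} ∩ {L0,L2,L5} = {L0,L2}; idom=L2
  L9: preds {L1,L2,L7,L8}: {L0,L1} ∩ {L0,L2} ∩ {L0,L7} ∩ {L0,L2,L8} = {L0}; idom=L0

DF derivation:
  L1←L0: walk · to L0
  L1←L3: walk L3→L1 to L0
  L6←L3: walk · to L3
  L6←L4: walk L4 to L3
  L7←L0: walk · to L0
  L7←L4: walk L4→L3→L1 to L0
  L7←L6: walk L6→L3→L1 to L0
  L8←L2: walk · to L2
  L8←L5: walk L5 to L2
  L9←L1: walk L1 to L0
  L9←L2: walk L2 to L0
  L9←L7: walk L7 to L0
  L9←L8: walk L8→L2 to L0
  DF(L0)=∅
  DF(L1)={L1,L7,L9}
  DF(L2)={L9}
  DF(L3)={L1,L7}
  DF(L4)={L6,L7}
  DF(L5)={L8}
  DF(L6)={L7}
  DF(L7)={L9}
  DF(L8)={L9}
  DF(L9)=∅

φ for v: defs {L2}
  DF⁺ = {L9}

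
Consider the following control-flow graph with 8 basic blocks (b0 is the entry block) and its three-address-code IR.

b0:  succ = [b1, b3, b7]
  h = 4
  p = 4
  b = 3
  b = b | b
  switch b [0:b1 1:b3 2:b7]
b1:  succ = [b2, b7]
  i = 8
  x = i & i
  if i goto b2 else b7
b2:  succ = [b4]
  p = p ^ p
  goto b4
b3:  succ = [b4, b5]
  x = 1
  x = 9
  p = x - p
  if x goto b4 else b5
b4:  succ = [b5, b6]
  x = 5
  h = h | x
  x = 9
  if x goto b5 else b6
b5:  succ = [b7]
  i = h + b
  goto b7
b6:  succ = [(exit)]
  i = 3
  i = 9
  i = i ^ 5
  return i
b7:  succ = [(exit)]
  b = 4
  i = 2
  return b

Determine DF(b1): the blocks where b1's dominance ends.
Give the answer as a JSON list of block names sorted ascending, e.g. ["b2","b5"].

Answer: ["b4", "b7"]

Derivation:
idom tree: b1←b0 b2←b1 b3←b0 b4←b0 b5←b0 b6←b4 b7←b0
Join-block Dom:
  b4: preds {b2,b3}: {b0,b1,b2} ∩ {b0,b3} = {b0}; idom=b0
  b5: preds {b3,b4}: {b0,b3} ∩ {b0,b4} = {b0}; idom=b0
  b7: preds {b0,b1,b5}: {b0} ∩ {b0,b1} ∩ {b0,b5} = {b0}; idom=b0

DF walk-up:
  b4←b2: walk b2→b1 to b0
  b4←b3: walk b3 to b0
  b5←b3: walk b3 to b0
  b5←b4: walk b4 to b0
  b7←b0: walk · to b0
  b7←b1: walk b1 to b0
  b7←b5: walk b5 to b0
  DF(b0)=∅
  DF(b1)={b4,b7}
  DF(b2)={b4}
  DF(b3)={b4,b5}
  DF(b4)={b5}
  DF(b5)={b7}
  DF(b6)=∅
  DF(b7)=∅

DF(b1) = ["b4", "b7"]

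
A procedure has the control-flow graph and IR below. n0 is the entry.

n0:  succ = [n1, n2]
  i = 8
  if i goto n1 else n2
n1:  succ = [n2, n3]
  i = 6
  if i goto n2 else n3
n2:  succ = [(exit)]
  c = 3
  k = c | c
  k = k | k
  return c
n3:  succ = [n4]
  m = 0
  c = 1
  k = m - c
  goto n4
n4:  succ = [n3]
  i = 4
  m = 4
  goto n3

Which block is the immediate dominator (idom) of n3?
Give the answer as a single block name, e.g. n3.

idom tree: n1←n0 n2←n0 n3←n1 n4←n3
Join-block Dom:
  n2: preds {n0,n1}: {n0} ∩ {n0,n1} = {n0}; idom=n0
  n3: preds {n1,n4}: {n0,n1} ∩ {n0,n1,n3,n4} = {n0,n1}; idom=n1

idom(n3) = n1

Answer: n1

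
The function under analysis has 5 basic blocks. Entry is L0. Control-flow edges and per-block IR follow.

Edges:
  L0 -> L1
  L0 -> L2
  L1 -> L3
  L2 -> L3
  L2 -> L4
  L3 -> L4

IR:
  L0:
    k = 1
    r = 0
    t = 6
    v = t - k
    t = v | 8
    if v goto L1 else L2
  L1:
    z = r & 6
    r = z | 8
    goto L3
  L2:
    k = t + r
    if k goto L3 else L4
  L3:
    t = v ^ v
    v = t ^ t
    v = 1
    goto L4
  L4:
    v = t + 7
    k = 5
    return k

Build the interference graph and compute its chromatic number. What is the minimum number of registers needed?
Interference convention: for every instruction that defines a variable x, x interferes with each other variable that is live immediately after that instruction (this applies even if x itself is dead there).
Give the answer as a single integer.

Answer: 4

Derivation:
Block summaries:
  L0: {k,r,t,v} / ∅
  L1: {r,z} / {r}
  L2: {k} / {r,t}
  L3: {t,v} / {v}
  L4: {k,v} / {t}

Live sets:
  live L0: ∅→{r,t,v}
  live L1: {r,v}→{v}
  live L2: {r,t,v}→{t,v}
  live L3: {v}→{t}
  live L4: {t}→∅

Interference:
  k↔{r,t,v}
  r↔{k,t,v}
  t↔{k,r,v}
  v↔{k,r,t,z}
  z↔{v}

Chromatic number:
  {k,r,t,v} pairwise interfere (4-clique) ⇒ χ ≥ 4
  4-colouring: r0={v}  r1={k,z}  r2={r}  r3={t}
  χ = 4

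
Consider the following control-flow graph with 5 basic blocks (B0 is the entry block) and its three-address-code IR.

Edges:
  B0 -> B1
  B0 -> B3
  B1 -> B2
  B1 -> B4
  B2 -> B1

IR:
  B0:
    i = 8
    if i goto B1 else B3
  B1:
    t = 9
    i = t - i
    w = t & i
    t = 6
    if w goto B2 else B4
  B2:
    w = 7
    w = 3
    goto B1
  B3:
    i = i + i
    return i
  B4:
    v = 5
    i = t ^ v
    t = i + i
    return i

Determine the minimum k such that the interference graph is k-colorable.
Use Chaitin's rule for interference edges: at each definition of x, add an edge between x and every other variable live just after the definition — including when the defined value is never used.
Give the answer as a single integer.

Per-block:
  B0 def {i} use ∅
  B1 def {i,t,w} use {i}
  B2 def {w} use ∅
  B3 def {i} use {i}
  B4 def {i,t,v} use {t}

Backward fixpoint:
  B0: in=∅ out={i}
  B1: in={i} out={i,t}
  B2: in={i} out={i}
  B3: in={i} out=∅
  B4: in={t} out=∅

Interfere edges:
  i↔{t,w}
  t↔{i,v,w}
  v↔{t}
  w↔{i,t}

Colouring:
  lower bound: {i,t,w} mutually conflict ⇒ χ ≥ 3
  assign i→R1 t→R0 v→R1 w→R2 — no edge inside a register ⇒ χ ≤ 3
  χ = 3

Answer: 3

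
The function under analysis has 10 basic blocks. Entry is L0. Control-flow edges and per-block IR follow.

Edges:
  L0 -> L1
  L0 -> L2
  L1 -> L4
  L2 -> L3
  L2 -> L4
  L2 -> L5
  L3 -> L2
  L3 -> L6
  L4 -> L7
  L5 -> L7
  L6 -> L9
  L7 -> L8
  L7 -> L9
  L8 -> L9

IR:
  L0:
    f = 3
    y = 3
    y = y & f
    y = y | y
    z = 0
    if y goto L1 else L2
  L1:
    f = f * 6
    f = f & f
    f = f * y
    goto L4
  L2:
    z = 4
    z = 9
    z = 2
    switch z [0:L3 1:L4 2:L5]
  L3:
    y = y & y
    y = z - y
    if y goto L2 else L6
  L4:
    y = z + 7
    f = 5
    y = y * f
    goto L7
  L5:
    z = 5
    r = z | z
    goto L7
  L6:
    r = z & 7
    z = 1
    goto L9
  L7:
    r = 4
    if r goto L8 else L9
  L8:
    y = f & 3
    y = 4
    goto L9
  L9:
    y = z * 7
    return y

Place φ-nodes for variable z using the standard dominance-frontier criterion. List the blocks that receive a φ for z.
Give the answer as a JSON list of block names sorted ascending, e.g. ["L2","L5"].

idom tree: L1←L0 L2←L0 L3←L2 L4←L0 L5←L2 L6←L3 L7←L0 L8←L7 L9←L0
Join-block Dom:
  L2: preds {L0,L3}: {L0} ∩ {L0,L2,L3} = {L0}; idom=L0
  L4: preds {L1,L2}: {L0,L1} ∩ {L0,L2} = {L0}; idom=L0
  L7: preds {L4,L5}: {L0,L4} ∩ {L0,L2,L5} = {L0}; idom=L0
  L9: preds {L6,L7,L8}: {L0,L2,L3,L6} ∩ {L0,L7} ∩ {L0,L7,L8} = {L0}; idom=L0

DF derivation:
  join L2 pred L0: · stop@L0
  join L2 pred L3: L3→L2 stop@L0
  join L4 pred L1: L1 stop@L0
  join L4 pred L2: L2 stop@L0
  join L7 pred L4: L4 stop@L0
  join L7 pred L5: L5→L2 stop@L0
  join L9 pred L6: L6→L3→L2 stop@L0
  join L9 pred L7: L7 stop@L0
  join L9 pred L8: L8→L7 stop@L0
  DF(L0)=∅
  DF(L1)={L4}
  DF(L2)={L2,L4,L7,L9}
  DF(L3)={L2,L9}
  DF(L4)={L7}
  DF(L5)={L7}
  DF(L6)={L9}
  DF(L7)={L9}
  DF(L8)={L9}
  DF(L9)=∅

φ for z: defs {L0,L2,L5,L6}
  DF⁺ = {L2,L4,L7,L9}

Answer: ["L2", "L4", "L7", "L9"]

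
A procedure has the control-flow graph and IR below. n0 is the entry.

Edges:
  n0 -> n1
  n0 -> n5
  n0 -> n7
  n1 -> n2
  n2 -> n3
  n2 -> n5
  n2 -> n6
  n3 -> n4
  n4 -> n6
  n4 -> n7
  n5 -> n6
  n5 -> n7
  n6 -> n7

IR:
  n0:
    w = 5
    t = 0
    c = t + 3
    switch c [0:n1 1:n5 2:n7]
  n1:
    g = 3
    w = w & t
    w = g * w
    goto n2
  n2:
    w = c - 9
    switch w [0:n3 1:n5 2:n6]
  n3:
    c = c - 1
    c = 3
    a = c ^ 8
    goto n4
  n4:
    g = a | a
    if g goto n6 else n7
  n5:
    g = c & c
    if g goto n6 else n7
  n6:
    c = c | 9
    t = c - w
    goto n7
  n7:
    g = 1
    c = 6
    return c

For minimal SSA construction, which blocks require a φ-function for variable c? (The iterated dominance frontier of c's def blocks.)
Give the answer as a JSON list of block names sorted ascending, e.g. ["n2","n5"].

idom tree: n1←n0 n2←n1 n3←n2 n4←n3 n5←n0 n6←n0 n7←n0
Dom at joins:
  n5: preds {n0,n2}: {n0} ∩ {n0,n1,n2} = {n0}; idom=n0
  n6: preds {n2,n4,n5}: {n0,n1,n2} ∩ {n0,n1,n2,n3,n4} ∩ {n0,n5} = {n0}; idom=n0
  n7: preds {n0,n4,n5,n6}: {n0} ∩ {n0,n1,n2,n3,n4} ∩ {n0,n5} ∩ {n0,n6} = {n0}; idom=n0

Frontier:
  join n5 pred n0: · stop@n0
  join n5 pred n2: n2→n1 stop@n0
  join n6 pred n2: n2→n1 stop@n0
  join n6 pred n4: n4→n3→n2→n1 stop@n0
  join n6 pred n5: n5 stop@n0
  join n7 pred n0: · stop@n0
  join n7 pred n4: n4→n3→n2→n1 stop@n0
  join n7 pred n5: n5 stop@n0
  join n7 pred n6: n6 stop@n0
  DF(n0)=∅
  DF(n1)={n5,n6,n7}
  DF(n2)={n5,n6,n7}
  DF(n3)={n6,n7}
  DF(n4)={n6,n7}
  DF(n5)={n6,n7}
  DF(n6)={n7}
  DF(n7)=∅

φ for c: defs {n0,n3,n6,n7}
  DF⁺ = {n6,n7}

Answer: ["n6", "n7"]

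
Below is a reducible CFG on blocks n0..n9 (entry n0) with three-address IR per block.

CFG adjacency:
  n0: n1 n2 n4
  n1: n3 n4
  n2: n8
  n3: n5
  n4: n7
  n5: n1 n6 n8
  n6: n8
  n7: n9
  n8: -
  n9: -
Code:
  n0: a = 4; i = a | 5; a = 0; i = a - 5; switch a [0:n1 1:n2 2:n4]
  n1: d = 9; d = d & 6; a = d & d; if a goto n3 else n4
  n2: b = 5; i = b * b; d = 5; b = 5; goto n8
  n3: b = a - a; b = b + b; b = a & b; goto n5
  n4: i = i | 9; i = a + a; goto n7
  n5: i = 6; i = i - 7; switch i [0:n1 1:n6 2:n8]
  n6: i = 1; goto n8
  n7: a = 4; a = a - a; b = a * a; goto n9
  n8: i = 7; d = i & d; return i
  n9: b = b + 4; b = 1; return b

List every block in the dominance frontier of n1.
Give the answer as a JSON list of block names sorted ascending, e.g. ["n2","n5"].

idom tree: n1←n0 n2←n0 n3←n1 n4←n0 n5←n3 n6←n5 n7←n4 n8←n0 n9←n7
Join-block Dom:
  n1: preds {n0,n5}: {n0} ∩ {n0,n1,n3,n5} = {n0}; idom=n0
  n4: preds {n0,n1}: {n0} ∩ {n0,n1} = {n0}; idom=n0
  n8: preds {n2,n5,n6}: {n0,n2} ∩ {n0,n1,n3,n5} ∩ {n0,n1,n3,n5,n6} = {n0}; idom=n0

Frontier:
  n1←n0: walk · to n0
  n1←n5: walk n5→n3→n1 to n0
  n4←n0: walk · to n0
  n4←n1: walk n1 to n0
  n8←n2: walk n2 to n0
  n8←n5: walk n5→n3→n1 to n0
  n8←n6: walk n6→n5→n3→n1 to n0
  DF(n0)=∅
  DF(n1)={n1,n4,n8}
  DF(n2)={n8}
  DF(n3)={n1,n8}
  DF(n4)=∅
  DF(n5)={n1,n8}
  DF(n6)={n8}
  DF(n7)=∅
  DF(n8)=∅
  DF(n9)=∅

DF(n1) = ["n1", "n4", "n8"]

Answer: ["n1", "n4", "n8"]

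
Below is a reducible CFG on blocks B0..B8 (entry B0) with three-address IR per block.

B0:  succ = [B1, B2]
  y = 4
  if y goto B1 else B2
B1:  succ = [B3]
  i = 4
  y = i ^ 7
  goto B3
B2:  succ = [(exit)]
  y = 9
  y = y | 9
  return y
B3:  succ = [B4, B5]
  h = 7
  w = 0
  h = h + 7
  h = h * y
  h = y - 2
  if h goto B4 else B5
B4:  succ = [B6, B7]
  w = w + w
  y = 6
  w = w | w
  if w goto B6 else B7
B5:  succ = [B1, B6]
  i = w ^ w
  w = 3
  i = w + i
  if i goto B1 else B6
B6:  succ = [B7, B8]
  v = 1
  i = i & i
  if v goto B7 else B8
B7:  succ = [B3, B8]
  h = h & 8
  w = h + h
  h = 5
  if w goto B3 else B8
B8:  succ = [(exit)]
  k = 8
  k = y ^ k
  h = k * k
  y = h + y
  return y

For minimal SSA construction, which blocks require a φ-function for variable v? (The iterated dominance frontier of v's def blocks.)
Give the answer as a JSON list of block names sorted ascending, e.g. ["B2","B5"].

idom tree: B1←B0 B2←B0 B3←B1 B4←B3 B5←B3 B6←B3 B7←B3 B8←B3
Dom∩ at merges:
  B1: preds {B0,B5}: {B0} ∩ {B0,B1,B3,B5} = {B0}; idom=B0
  B3: preds {B1,B7}: {B0,B1} ∩ {B0,B1,B3,B7} = {B0,B1}; idom=B1
  B6: preds {B4,B5}: {B0,B1,B3,B4} ∩ {B0,B1,B3,B5} = {B0,B1,B3}; idom=B3
  B7: preds {B4,B6}: {B0,B1,B3,B4} ∩ {B0,B1,B3,B6} = {B0,B1,B3}; idom=B3
  B8: preds {B6,B7}: {B0,B1,B3,B6} ∩ {B0,B1,B3,B7} = {B0,B1,B3}; idom=B3

Frontier:
  B1←B0: walk · to B0
  B1←B5: walk B5→B3→B1 to B0
  B3←B1: walk · to B1
  B3←B7: walk B7→B3 to B1
  B6←B4: walk B4 to B3
  B6←B5: walk B5 to B3
  B7←B4: walk B4 to B3
  B7←B6: walk B6 to B3
  B8←B6: walk B6 to B3
  B8←B7: walk B7 to B3
  DF(B0)=∅
  DF(B1)={B1}
  DF(B2)=∅
  DF(B3)={B1,B3}
  DF(B4)={B6,B7}
  DF(B5)={B1,B6}
  DF(B6)={B7,B8}
  DF(B7)={B3,B8}
  DF(B8)=∅

φ for v: defs {B6}
  DF⁺ = {B1,B3,B7,B8}

Answer: ["B1", "B3", "B7", "B8"]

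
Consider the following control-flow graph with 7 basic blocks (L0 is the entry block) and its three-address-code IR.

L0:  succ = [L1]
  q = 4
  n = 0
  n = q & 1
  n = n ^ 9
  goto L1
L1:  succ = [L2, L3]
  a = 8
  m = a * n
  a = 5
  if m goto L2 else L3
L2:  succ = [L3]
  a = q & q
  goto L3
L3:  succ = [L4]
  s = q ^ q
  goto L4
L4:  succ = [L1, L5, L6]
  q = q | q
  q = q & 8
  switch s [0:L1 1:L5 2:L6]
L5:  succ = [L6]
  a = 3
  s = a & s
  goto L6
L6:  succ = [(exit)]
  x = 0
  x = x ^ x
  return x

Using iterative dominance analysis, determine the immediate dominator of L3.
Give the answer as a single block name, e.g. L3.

idom tree: L1←L0 L2←L1 L3←L1 L4←L3 L5←L4 L6←L4
Join-block Dom:
  L1: preds {L0,L4}: {L0} ∩ {L0,L1,L3,L4} = {L0}; idom=L0
  L3: preds {L1,L2}: {L0,L1} ∩ {L0,L1,L2} = {L0,L1}; idom=L1
  L6: preds {L4,L5}: {L0,L1,L3,L4} ∩ {L0,L1,L3,L4,L5} = {L0,L1,L3,L4}; idom=L4

idom(L3) = L1

Answer: L1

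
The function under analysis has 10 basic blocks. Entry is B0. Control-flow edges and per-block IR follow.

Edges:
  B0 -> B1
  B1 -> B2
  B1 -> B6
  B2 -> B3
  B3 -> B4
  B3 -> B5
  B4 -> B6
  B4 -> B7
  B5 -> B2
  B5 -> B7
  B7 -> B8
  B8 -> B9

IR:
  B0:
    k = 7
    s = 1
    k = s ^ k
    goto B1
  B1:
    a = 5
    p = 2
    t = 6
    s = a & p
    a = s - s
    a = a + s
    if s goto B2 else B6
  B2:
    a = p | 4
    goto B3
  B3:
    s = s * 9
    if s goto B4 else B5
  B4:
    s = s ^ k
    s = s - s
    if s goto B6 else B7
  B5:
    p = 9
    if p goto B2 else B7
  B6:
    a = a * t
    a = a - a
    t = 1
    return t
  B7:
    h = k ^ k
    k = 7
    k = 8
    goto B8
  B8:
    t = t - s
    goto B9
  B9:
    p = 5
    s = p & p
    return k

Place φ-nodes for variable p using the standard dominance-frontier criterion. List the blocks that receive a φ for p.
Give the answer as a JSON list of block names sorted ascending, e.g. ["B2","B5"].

idom tree: B1←B0 B2←B1 B3←B2 B4←B3 B5←B3 B6←B1 B7←B3 B8←B7 B9←B8
Dom∩ at merges:
  B2: preds {B1,B5}: {B0,B1} ∩ {B0,B1,B2,B3,B5} = {B0,B1}; idom=B1
  B6: preds {B1,B4}: {B0,B1} ∩ {B0,B1,B2,B3,B4} = {B0,B1}; idom=B1
  B7: preds {B4,B5}: {B0,B1,B2,B3,B4} ∩ {B0,B1,B2,B3,B5} = {B0,B1,B2,B3}; idom=B3

DF derivation:
  join B2 pred B1: · stop@B1
  join B2 pred B5: B5→B3→B2 stop@B1
  join B6 pred B1: · stop@B1
  join B6 pred B4: B4→B3→B2 stop@B1
  join B7 pred B4: B4 stop@B3
  join B7 pred B5: B5 stop@B3
  B0 → ∅
  B1 → ∅
  B2 → {B2,B6}
  B3 → {B2,B6}
  B4 → {B6,B7}
  B5 → {B2,B7}
  B6 → ∅
  B7 → ∅
  B8 → ∅
  B9 → ∅

φ for p: defs {B1,B5,B9}
  DF⁺ = {B2,B6,B7}

Answer: ["B2", "B6", "B7"]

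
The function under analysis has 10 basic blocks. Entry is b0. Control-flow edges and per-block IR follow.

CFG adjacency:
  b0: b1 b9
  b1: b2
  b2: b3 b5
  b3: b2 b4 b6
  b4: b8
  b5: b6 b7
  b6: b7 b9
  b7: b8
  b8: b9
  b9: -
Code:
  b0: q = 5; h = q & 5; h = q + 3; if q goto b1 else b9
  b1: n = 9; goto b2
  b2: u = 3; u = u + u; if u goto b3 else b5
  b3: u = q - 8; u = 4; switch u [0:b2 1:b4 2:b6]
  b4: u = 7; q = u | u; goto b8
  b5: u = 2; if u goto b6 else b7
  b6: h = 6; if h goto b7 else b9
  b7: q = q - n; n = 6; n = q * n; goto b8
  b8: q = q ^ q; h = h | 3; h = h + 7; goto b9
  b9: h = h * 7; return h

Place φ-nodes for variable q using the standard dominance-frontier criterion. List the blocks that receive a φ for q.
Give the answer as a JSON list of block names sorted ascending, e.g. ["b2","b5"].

Answer: ["b8", "b9"]

Working:
idom tree: b1←b0 b2←b1 b3←b2 b4←b3 b5←b2 b6←b2 b7←b2 b8←b2 b9←b0
Dom at joins:
  b2: preds {b1,b3}: {b0,b1} ∩ {b0,b1,b2,b3} = {b0,b1}; idom=b1
  b6: preds {b3,b5}: {b0,b1,b2,b3} ∩ {b0,b1,b2,b5} = {b0,b1,b2}; idom=b2
  b7: preds {b5,b6}: {b0,b1,b2,b5} ∩ {b0,b1,b2,b6} = {b0,b1,b2}; idom=b2
  b8: preds {b4,b7}: {b0,b1,b2,b3,b4} ∩ {b0,b1,b2,b7} = {b0,b1,b2}; idom=b2
  b9: preds {b0,b6,b8}: {b0} ∩ {b0,b1,b2,b6} ∩ {b0,b1,b2,b8} = {b0}; idom=b0

DF walk-up:
  b2←b1: walk · to b1
  b2←b3: walk b3→b2 to b1
  b6←b3: walk b3 to b2
  b6←b5: walk b5 to b2
  b7←b5: walk b5 to b2
  b7←b6: walk b6 to b2
  b8←b4: walk b4→b3 to b2
  b8←b7: walk b7 to b2
  b9←b0: walk · to b0
  b9←b6: walk b6→b2→b1 to b0
  b9←b8: walk b8→b2→b1 to b0
  b0: DF=∅
  b1: DF={b9}
  b2: DF={b2,b9}
  b3: DF={b2,b6,b8}
  b4: DF={b8}
  b5: DF={b6,b7}
  b6: DF={b7,b9}
  b7: DF={b8}
  b8: DF={b9}
  b9: DF=∅

φ for q: defs {b0,b4,b7,b8}
  DF⁺ = {b8,b9}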